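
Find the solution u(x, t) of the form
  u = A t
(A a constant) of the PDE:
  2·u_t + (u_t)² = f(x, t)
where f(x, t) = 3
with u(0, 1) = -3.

Answer: u(x, t) = - 3 t

Derivation:
Substitute the ansatz u = A t into the left-hand side.
Derivatives of the ansatz:
  u_t = A
Term by term:
  2·u_t = 2 A
  (u_t)² = A^{2}
So the left-hand side equals
  A^{2} + 2 A
This must equal f(x, t) = 3 identically.
Matching coefficients of the independent functions:
  [constant term]:  A^{2} + 2 A = 3
These equations allow (A) = (-3) or (1).
Impose the point condition(s):
  u(0, 1) = -3  ⟹  A = -3
Only A = -3 satisfies everything.
Hence u(x, t) = - 3 t.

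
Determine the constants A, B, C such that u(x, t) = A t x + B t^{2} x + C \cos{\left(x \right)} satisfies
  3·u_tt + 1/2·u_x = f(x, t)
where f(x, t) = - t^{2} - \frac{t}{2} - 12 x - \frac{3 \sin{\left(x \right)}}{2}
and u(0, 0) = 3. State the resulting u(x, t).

Answer: u(x, t) = - 2 t^{2} x - t x + 3 \cos{\left(x \right)}

Derivation:
Substitute the ansatz u = A t x + B t^{2} x + C \cos{\left(x \right)} into the left-hand side.
Derivatives of the ansatz:
  u_tt = 2 B x
  u_x = A t + B t^{2} - C \sin{\left(x \right)}
Term by term:
  3·u_tt = 6 B x
  1/2·u_x = \frac{A t}{2} + \frac{B t^{2}}{2} - \frac{C \sin{\left(x \right)}}{2}
So the left-hand side equals
  \frac{A t}{2} + \frac{B t^{2}}{2} + 6 B x - \frac{C \sin{\left(x \right)}}{2}
This must equal f(x, t) = - t^{2} - \frac{t}{2} - 12 x - \frac{3 \sin{\left(x \right)}}{2} identically.
Matching coefficients of the independent functions:
  [t]:  \frac{A}{2} = - \frac{1}{2}
  [t^{2}]:  \frac{B}{2} = -1
  [x]:  6 B = -12
  [\sin{\left(x \right)}]:  - \frac{C}{2} = - \frac{3}{2}
Solving: A = -1, B = -2, C = 3.
Check against the point condition:
  u(0, 0) = 3  ⟹  C = 3  ✓
Hence u(x, t) = - 2 t^{2} x - t x + 3 \cos{\left(x \right)}.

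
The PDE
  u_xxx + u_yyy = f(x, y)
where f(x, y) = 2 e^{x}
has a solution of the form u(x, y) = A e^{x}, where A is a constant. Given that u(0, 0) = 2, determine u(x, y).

Answer: u(x, y) = 2 e^{x}

Derivation:
Substitute the ansatz u = A e^{x} into the left-hand side.
Derivatives of the ansatz:
  u_xxx = A e^{x}
  u_yyy = 0
Term by term:
  u_xxx = A e^{x}
  u_yyy = 0
So the left-hand side equals
  A e^{x}
This must equal f(x, y) = 2 e^{x} identically.
Matching coefficients of the independent functions:
  [e^{x}]:  A = 2
Solving: A = 2.
Check against the point condition:
  u(0, 0) = 2  ⟹  A = 2  ✓
Hence u(x, y) = 2 e^{x}.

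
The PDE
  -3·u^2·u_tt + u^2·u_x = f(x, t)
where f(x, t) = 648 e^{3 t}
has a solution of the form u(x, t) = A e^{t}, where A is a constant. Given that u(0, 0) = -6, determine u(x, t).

Answer: u(x, t) = - 6 e^{t}

Derivation:
Substitute the ansatz u = A e^{t} into the left-hand side.
Derivatives of the ansatz:
  u_tt = A e^{t}
  u_x = 0
Term by term:
  -3·u^2·u_tt = - 3 A^{3} e^{3 t}
  u^2·u_x = 0
So the left-hand side equals
  - 3 A^{3} e^{3 t}
This must equal f(x, t) = 648 e^{3 t} identically.
Matching coefficients of the independent functions:
  [e^{3 t}]:  - 3 A^{3} = 648
Solving: A = -6.
Check against the point condition:
  u(0, 0) = -6  ⟹  A = -6  ✓
Hence u(x, t) = - 6 e^{t}.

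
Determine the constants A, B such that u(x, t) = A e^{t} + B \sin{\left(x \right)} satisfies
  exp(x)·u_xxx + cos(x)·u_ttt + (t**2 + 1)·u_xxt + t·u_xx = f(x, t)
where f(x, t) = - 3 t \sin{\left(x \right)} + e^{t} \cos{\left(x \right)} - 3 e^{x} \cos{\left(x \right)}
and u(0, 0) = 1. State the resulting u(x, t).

Substitute the ansatz u = A e^{t} + B \sin{\left(x \right)} into the left-hand side.
Derivatives of the ansatz:
  u_xxx = - B \cos{\left(x \right)}
  u_ttt = A e^{t}
  u_xxt = 0
  u_xx = - B \sin{\left(x \right)}
Term by term:
  exp(x)·u_xxx = - B e^{x} \cos{\left(x \right)}
  cos(x)·u_ttt = A e^{t} \cos{\left(x \right)}
  (t**2 + 1)·u_xxt = 0
  t·u_xx = - B t \sin{\left(x \right)}
So the left-hand side equals
  A e^{t} \cos{\left(x \right)} - B t \sin{\left(x \right)} - B e^{x} \cos{\left(x \right)}
This must equal f(x, t) = - 3 t \sin{\left(x \right)} + e^{t} \cos{\left(x \right)} - 3 e^{x} \cos{\left(x \right)} identically.
Matching coefficients of the independent functions:
  [t \sin{\left(x \right)}, e^{x} \cos{\left(x \right)}]:  - B = -3
  [e^{t} \cos{\left(x \right)}]:  A = 1
Solving: A = 1, B = 3.
Check against the point condition:
  u(0, 0) = 1  ⟹  A = 1  ✓
Hence u(x, t) = e^{t} + 3 \sin{\left(x \right)}.

Answer: u(x, t) = e^{t} + 3 \sin{\left(x \right)}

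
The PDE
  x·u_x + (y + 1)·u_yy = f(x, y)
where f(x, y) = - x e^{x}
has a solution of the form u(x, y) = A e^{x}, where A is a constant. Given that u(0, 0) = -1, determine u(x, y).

Substitute the ansatz u = A e^{x} into the left-hand side.
Derivatives of the ansatz:
  u_x = A e^{x}
  u_yy = 0
Term by term:
  x·u_x = A x e^{x}
  (y + 1)·u_yy = 0
So the left-hand side equals
  A x e^{x}
This must equal f(x, y) = - x e^{x} identically.
Matching coefficients of the independent functions:
  [x e^{x}]:  A = -1
Solving: A = -1.
Check against the point condition:
  u(0, 0) = -1  ⟹  A = -1  ✓
Hence u(x, y) = - e^{x}.

Answer: u(x, y) = - e^{x}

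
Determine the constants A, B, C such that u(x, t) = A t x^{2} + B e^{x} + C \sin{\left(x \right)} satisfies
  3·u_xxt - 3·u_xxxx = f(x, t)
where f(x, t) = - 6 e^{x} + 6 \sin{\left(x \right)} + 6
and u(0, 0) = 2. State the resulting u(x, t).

Substitute the ansatz u = A t x^{2} + B e^{x} + C \sin{\left(x \right)} into the left-hand side.
Derivatives of the ansatz:
  u_xxt = 2 A
  u_xxxx = B e^{x} + C \sin{\left(x \right)}
Term by term:
  3·u_xxt = 6 A
  -3·u_xxxx = - 3 B e^{x} - 3 C \sin{\left(x \right)}
So the left-hand side equals
  6 A - 3 B e^{x} - 3 C \sin{\left(x \right)}
This must equal f(x, t) = - 6 e^{x} + 6 \sin{\left(x \right)} + 6 identically.
Matching coefficients of the independent functions:
  [constant term]:  6 A = 6
  [e^{x}]:  - 3 B = -6
  [\sin{\left(x \right)}]:  - 3 C = 6
Solving: A = 1, B = 2, C = -2.
Check against the point condition:
  u(0, 0) = 2  ⟹  B = 2  ✓
Hence u(x, t) = t x^{2} + 2 e^{x} - 2 \sin{\left(x \right)}.

Answer: u(x, t) = t x^{2} + 2 e^{x} - 2 \sin{\left(x \right)}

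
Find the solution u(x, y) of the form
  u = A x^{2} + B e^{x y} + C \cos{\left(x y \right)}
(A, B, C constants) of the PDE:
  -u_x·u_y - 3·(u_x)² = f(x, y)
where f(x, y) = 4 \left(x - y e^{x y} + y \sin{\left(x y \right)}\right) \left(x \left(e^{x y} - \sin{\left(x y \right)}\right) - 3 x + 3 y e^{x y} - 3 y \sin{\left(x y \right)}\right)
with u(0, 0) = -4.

Answer: u(x, y) = x^{2} - 2 e^{x y} - 2 \cos{\left(x y \right)}

Derivation:
Substitute the ansatz u = A x^{2} + B e^{x y} + C \cos{\left(x y \right)} into the left-hand side.
Derivatives of the ansatz:
  u_x = 2 A x + B y e^{x y} - C y \sin{\left(x y \right)}
  u_y = B x e^{x y} - C x \sin{\left(x y \right)}
Term by term:
  -u_x·u_y = - 2 A B x^{2} e^{x y} + 2 A C x^{2} \sin{\left(x y \right)} - B^{2} x y e^{2 x y} + 2 B C x y e^{x y} \sin{\left(x y \right)} - C^{2} x y \sin^{2}{\left(x y \right)}
  -3·(u_x)² = - 12 A^{2} x^{2} - 12 A B x y e^{x y} + 12 A C x y \sin{\left(x y \right)} - 3 B^{2} y^{2} e^{2 x y} + 6 B C y^{2} e^{x y} \sin{\left(x y \right)} - 3 C^{2} y^{2} \sin^{2}{\left(x y \right)}
So the left-hand side equals
  - 12 A^{2} x^{2} - 2 A B x^{2} e^{x y} - 12 A B x y e^{x y} + 2 A C x^{2} \sin{\left(x y \right)} + 12 A C x y \sin{\left(x y \right)} - B^{2} x y e^{2 x y} - 3 B^{2} y^{2} e^{2 x y} + 2 B C x y e^{x y} \sin{\left(x y \right)} + 6 B C y^{2} e^{x y} \sin{\left(x y \right)} - C^{2} x y \sin^{2}{\left(x y \right)} - 3 C^{2} y^{2} \sin^{2}{\left(x y \right)}
This must equal f(x, y) identically; expanded, f = 4 x^{2} e^{x y} - 4 x^{2} \sin{\left(x y \right)} - 12 x^{2} - 4 x y e^{2 x y} + 8 x y e^{x y} \sin{\left(x y \right)} + 24 x y e^{x y} - 4 x y \sin^{2}{\left(x y \right)} - 24 x y \sin{\left(x y \right)} - 12 y^{2} e^{2 x y} + 24 y^{2} e^{x y} \sin{\left(x y \right)} - 12 y^{2} \sin^{2}{\left(x y \right)}.
Matching coefficients of the independent functions:
  [x^{2}]:  - 12 A^{2} = -12
  [x^{2} e^{x y}]:  - 2 A B = 4
  [x^{2} \sin{\left(x y \right)}]:  2 A C = -4
  [y^{2} e^{2 x y}]:  - 3 B^{2} = -12
  [y^{2} \sin^{2}{\left(x y \right)}]:  - 3 C^{2} = -12
  [x y e^{x y}]:  - 12 A B = 24
  [x y e^{2 x y}]:  - B^{2} = -4
  [x y \sin{\left(x y \right)}]:  12 A C = -24
  [x y \sin^{2}{\left(x y \right)}]:  - C^{2} = -4
  [y^{2} e^{x y} \sin{\left(x y \right)}]:  6 B C = 24
  [x y e^{x y} \sin{\left(x y \right)}]:  2 B C = 8
These equations allow (A, B, C) = (-1, 2, 2) or (1, -2, -2).
Impose the point condition(s):
  u(0, 0) = -4  ⟹  B + C = -4
Only A = 1, B = -2, C = -2 satisfies everything.
Hence u(x, y) = x^{2} - 2 e^{x y} - 2 \cos{\left(x y \right)}.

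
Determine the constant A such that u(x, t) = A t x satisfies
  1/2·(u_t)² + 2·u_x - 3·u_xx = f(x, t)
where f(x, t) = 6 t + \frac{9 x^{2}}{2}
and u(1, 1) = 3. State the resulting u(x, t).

Substitute the ansatz u = A t x into the left-hand side.
Derivatives of the ansatz:
  u_t = A x
  u_x = A t
  u_xx = 0
Term by term:
  1/2·(u_t)² = \frac{A^{2} x^{2}}{2}
  2·u_x = 2 A t
  -3·u_xx = 0
So the left-hand side equals
  \frac{A^{2} x^{2}}{2} + 2 A t
This must equal f(x, t) = 6 t + \frac{9 x^{2}}{2} identically.
Matching coefficients of the independent functions:
  [t]:  2 A = 6
  [x^{2}]:  \frac{A^{2}}{2} = \frac{9}{2}
Solving: A = 3.
Check against the point condition:
  u(1, 1) = 3  ⟹  A = 3  ✓
Hence u(x, t) = 3 t x.

Answer: u(x, t) = 3 t x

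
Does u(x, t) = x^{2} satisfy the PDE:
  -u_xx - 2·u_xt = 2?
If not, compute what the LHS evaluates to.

Evaluate each term of the left-hand side for u = x^{2}.
Derivatives:
  u_xx = 2
  u_xt = 0
Terms:
  -u_xx = -2
  -2·u_xt = 0
Sum: LHS = -2
Given right-hand side: 2. Difference LHS − RHS = -4 ≠ 0, so u is not a solution.

Answer: No, the LHS evaluates to -2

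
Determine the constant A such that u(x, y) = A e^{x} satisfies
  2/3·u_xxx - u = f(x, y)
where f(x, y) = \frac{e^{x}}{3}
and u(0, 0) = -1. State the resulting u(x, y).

Substitute the ansatz u = A e^{x} into the left-hand side.
Derivatives of the ansatz:
  u_xxx = A e^{x}
Term by term:
  2/3·u_xxx = \frac{2 A e^{x}}{3}
  -u = - A e^{x}
So the left-hand side equals
  - \frac{A e^{x}}{3}
This must equal f(x, y) = \frac{e^{x}}{3} identically.
Matching coefficients of the independent functions:
  [e^{x}]:  - \frac{A}{3} = \frac{1}{3}
Solving: A = -1.
Check against the point condition:
  u(0, 0) = -1  ⟹  A = -1  ✓
Hence u(x, y) = - e^{x}.

Answer: u(x, y) = - e^{x}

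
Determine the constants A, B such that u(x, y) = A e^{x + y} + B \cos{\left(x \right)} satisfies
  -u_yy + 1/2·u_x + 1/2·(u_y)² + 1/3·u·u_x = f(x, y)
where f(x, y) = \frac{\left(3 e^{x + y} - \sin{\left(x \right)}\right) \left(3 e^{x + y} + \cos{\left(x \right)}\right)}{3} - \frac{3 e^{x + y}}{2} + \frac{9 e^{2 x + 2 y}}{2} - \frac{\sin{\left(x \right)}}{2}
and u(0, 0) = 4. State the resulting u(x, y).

Answer: u(x, y) = 3 e^{x + y} + \cos{\left(x \right)}

Derivation:
Substitute the ansatz u = A e^{x + y} + B \cos{\left(x \right)} into the left-hand side.
Derivatives of the ansatz:
  u_yy = A e^{x} e^{y}
  u_x = A e^{x} e^{y} - B \sin{\left(x \right)}
  u_y = A e^{x} e^{y}
Term by term:
  -u_yy = - A e^{x} e^{y}
  1/2·u_x = \frac{A e^{x} e^{y}}{2} - \frac{B \sin{\left(x \right)}}{2}
  1/2·(u_y)² = \frac{A^{2} e^{2 x} e^{2 y}}{2}
  1/3·u·u_x = \frac{A^{2} e^{2 x} e^{2 y}}{3} - \frac{A B e^{x} e^{y} \sin{\left(x \right)}}{3} + \frac{A B e^{x} e^{y} \cos{\left(x \right)}}{3} - \frac{B^{2} \sin{\left(x \right)} \cos{\left(x \right)}}{3}
So the left-hand side equals
  \frac{5 A^{2} e^{2 x} e^{2 y}}{6} - \frac{A B e^{x} e^{y} \sin{\left(x \right)}}{3} + \frac{A B e^{x} e^{y} \cos{\left(x \right)}}{3} - \frac{A e^{x} e^{y}}{2} - \frac{B^{2} \sin{\left(x \right)} \cos{\left(x \right)}}{3} - \frac{B \sin{\left(x \right)}}{2}
This must equal f(x, y) identically; expanded, f = \frac{15 e^{2 x} e^{2 y}}{2} - e^{x} e^{y} \sin{\left(x \right)} + e^{x} e^{y} \cos{\left(x \right)} - \frac{3 e^{x} e^{y}}{2} - \frac{\sin{\left(x \right)} \cos{\left(x \right)}}{3} - \frac{\sin{\left(x \right)}}{2}.
Matching coefficients of the independent functions:
  [e^{x} e^{y}]:  - \frac{A}{2} = - \frac{3}{2}
  [e^{2 x} e^{2 y}]:  \frac{5 A^{2}}{6} = \frac{15}{2}
  [\sin{\left(x \right)} \cos{\left(x \right)}]:  - \frac{B^{2}}{3} = - \frac{1}{3}
  [e^{x} e^{y} \sin{\left(x \right)}]:  - \frac{A B}{3} = -1
  [e^{x} e^{y} \cos{\left(x \right)}]:  \frac{A B}{3} = 1
  [\sin{\left(x \right)}]:  - \frac{B}{2} = - \frac{1}{2}
Solving: A = 3, B = 1.
Check against the point condition:
  u(0, 0) = 4  ⟹  A + B = 4  ✓
Hence u(x, y) = 3 e^{x + y} + \cos{\left(x \right)}.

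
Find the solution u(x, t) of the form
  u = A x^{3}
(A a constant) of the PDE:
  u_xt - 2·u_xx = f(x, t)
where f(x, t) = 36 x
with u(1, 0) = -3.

Answer: u(x, t) = - 3 x^{3}

Derivation:
Substitute the ansatz u = A x^{3} into the left-hand side.
Derivatives of the ansatz:
  u_xt = 0
  u_xx = 6 A x
Term by term:
  u_xt = 0
  -2·u_xx = - 12 A x
So the left-hand side equals
  - 12 A x
This must equal f(x, t) = 36 x identically.
Matching coefficients of the independent functions:
  [x]:  - 12 A = 36
Solving: A = -3.
Check against the point condition:
  u(1, 0) = -3  ⟹  A = -3  ✓
Hence u(x, t) = - 3 x^{3}.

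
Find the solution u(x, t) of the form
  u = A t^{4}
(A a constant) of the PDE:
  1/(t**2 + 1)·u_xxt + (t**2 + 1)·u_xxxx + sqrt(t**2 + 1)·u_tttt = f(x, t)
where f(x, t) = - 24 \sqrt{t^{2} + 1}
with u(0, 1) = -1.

Answer: u(x, t) = - t^{4}

Derivation:
Substitute the ansatz u = A t^{4} into the left-hand side.
Derivatives of the ansatz:
  u_xxt = 0
  u_xxxx = 0
  u_tttt = 24 A
Term by term:
  1/(t**2 + 1)·u_xxt = 0
  (t**2 + 1)·u_xxxx = 0
  sqrt(t**2 + 1)·u_tttt = 24 A \sqrt{t^{2} + 1}
So the left-hand side equals
  24 A \sqrt{t^{2} + 1}
This must equal f(x, t) = - 24 \sqrt{t^{2} + 1} identically.
Matching coefficients of the independent functions:
  [\sqrt{t^{2} + 1}]:  24 A = -24
Solving: A = -1.
Check against the point condition:
  u(0, 1) = -1  ⟹  A = -1  ✓
Hence u(x, t) = - t^{4}.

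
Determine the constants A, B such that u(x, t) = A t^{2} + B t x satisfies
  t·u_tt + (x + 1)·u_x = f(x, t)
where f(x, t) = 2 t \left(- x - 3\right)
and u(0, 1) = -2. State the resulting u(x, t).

Substitute the ansatz u = A t^{2} + B t x into the left-hand side.
Derivatives of the ansatz:
  u_tt = 2 A
  u_x = B t
Term by term:
  t·u_tt = 2 A t
  (x + 1)·u_x = B t x + B t
So the left-hand side equals
  2 A t + B t x + B t
This must equal f(x, t) = 2 t \left(- x - 3\right) identically.
Matching coefficients of the independent functions:
  [t]:  2 A + B = -6
  [t x]:  B = -2
Solving: A = -2, B = -2.
Check against the point condition:
  u(0, 1) = -2  ⟹  A = -2  ✓
Hence u(x, t) = - 2 t^{2} - 2 t x.

Answer: u(x, t) = - 2 t^{2} - 2 t x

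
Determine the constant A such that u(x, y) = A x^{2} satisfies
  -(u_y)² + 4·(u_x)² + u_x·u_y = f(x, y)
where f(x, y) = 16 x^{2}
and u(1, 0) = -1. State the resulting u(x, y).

Substitute the ansatz u = A x^{2} into the left-hand side.
Derivatives of the ansatz:
  u_y = 0
  u_x = 2 A x
Term by term:
  -(u_y)² = 0
  4·(u_x)² = 16 A^{2} x^{2}
  u_x·u_y = 0
So the left-hand side equals
  16 A^{2} x^{2}
This must equal f(x, y) = 16 x^{2} identically.
Matching coefficients of the independent functions:
  [x^{2}]:  16 A^{2} = 16
These equations allow (A) = (-1) or (1).
Impose the point condition(s):
  u(1, 0) = -1  ⟹  A = -1
Only A = -1 satisfies everything.
Hence u(x, y) = - x^{2}.

Answer: u(x, y) = - x^{2}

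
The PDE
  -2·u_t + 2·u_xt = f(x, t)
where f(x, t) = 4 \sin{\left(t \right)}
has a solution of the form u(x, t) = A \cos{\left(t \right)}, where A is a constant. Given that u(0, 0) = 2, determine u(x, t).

Substitute the ansatz u = A \cos{\left(t \right)} into the left-hand side.
Derivatives of the ansatz:
  u_t = - A \sin{\left(t \right)}
  u_xt = 0
Term by term:
  -2·u_t = 2 A \sin{\left(t \right)}
  2·u_xt = 0
So the left-hand side equals
  2 A \sin{\left(t \right)}
This must equal f(x, t) = 4 \sin{\left(t \right)} identically.
Matching coefficients of the independent functions:
  [\sin{\left(t \right)}]:  2 A = 4
Solving: A = 2.
Check against the point condition:
  u(0, 0) = 2  ⟹  A = 2  ✓
Hence u(x, t) = 2 \cos{\left(t \right)}.

Answer: u(x, t) = 2 \cos{\left(t \right)}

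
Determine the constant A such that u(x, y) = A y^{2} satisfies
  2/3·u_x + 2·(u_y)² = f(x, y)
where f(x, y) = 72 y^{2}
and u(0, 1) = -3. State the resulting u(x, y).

Substitute the ansatz u = A y^{2} into the left-hand side.
Derivatives of the ansatz:
  u_x = 0
  u_y = 2 A y
Term by term:
  2/3·u_x = 0
  2·(u_y)² = 8 A^{2} y^{2}
So the left-hand side equals
  8 A^{2} y^{2}
This must equal f(x, y) = 72 y^{2} identically.
Matching coefficients of the independent functions:
  [y^{2}]:  8 A^{2} = 72
These equations allow (A) = (-3) or (3).
Impose the point condition(s):
  u(0, 1) = -3  ⟹  A = -3
Only A = -3 satisfies everything.
Hence u(x, y) = - 3 y^{2}.

Answer: u(x, y) = - 3 y^{2}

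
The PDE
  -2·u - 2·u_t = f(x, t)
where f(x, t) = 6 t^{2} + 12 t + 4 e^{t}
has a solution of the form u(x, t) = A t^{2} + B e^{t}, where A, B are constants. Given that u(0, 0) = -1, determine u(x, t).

Substitute the ansatz u = A t^{2} + B e^{t} into the left-hand side.
Derivatives of the ansatz:
  u_t = 2 A t + B e^{t}
Term by term:
  -2·u = - 2 A t^{2} - 2 B e^{t}
  -2·u_t = - 4 A t - 2 B e^{t}
So the left-hand side equals
  - 2 A t^{2} - 4 A t - 4 B e^{t}
This must equal f(x, t) = 6 t^{2} + 12 t + 4 e^{t} identically.
Matching coefficients of the independent functions:
  [t]:  - 4 A = 12
  [t^{2}]:  - 2 A = 6
  [e^{t}]:  - 4 B = 4
Solving: A = -3, B = -1.
Check against the point condition:
  u(0, 0) = -1  ⟹  B = -1  ✓
Hence u(x, t) = - 3 t^{2} - e^{t}.

Answer: u(x, t) = - 3 t^{2} - e^{t}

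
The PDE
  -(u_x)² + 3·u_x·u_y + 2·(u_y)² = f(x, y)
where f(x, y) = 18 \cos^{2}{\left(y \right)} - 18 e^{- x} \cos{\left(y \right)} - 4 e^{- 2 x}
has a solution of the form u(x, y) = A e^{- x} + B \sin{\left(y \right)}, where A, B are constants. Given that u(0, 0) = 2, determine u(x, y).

Substitute the ansatz u = A e^{- x} + B \sin{\left(y \right)} into the left-hand side.
Derivatives of the ansatz:
  u_x = - A e^{- x}
  u_y = B \cos{\left(y \right)}
Term by term:
  -(u_x)² = - A^{2} e^{- 2 x}
  3·u_x·u_y = - 3 A B e^{- x} \cos{\left(y \right)}
  2·(u_y)² = 2 B^{2} \cos^{2}{\left(y \right)}
So the left-hand side equals
  - A^{2} e^{- 2 x} - 3 A B e^{- x} \cos{\left(y \right)} + 2 B^{2} \cos^{2}{\left(y \right)}
This must equal f(x, y) = 18 \cos^{2}{\left(y \right)} - 18 e^{- x} \cos{\left(y \right)} - 4 e^{- 2 x} identically.
Matching coefficients of the independent functions:
  [e^{- x} \cos{\left(y \right)}]:  - 3 A B = -18
  [e^{- 2 x}]:  - A^{2} = -4
  [\cos^{2}{\left(y \right)}]:  2 B^{2} = 18
These equations allow (A, B) = (-2, -3) or (2, 3).
Impose the point condition(s):
  u(0, 0) = 2  ⟹  A = 2
Only A = 2, B = 3 satisfies everything.
Hence u(x, y) = 3 \sin{\left(y \right)} + 2 e^{- x}.

Answer: u(x, y) = 3 \sin{\left(y \right)} + 2 e^{- x}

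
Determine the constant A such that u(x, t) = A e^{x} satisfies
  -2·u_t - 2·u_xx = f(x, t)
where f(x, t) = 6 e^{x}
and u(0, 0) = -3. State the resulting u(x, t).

Substitute the ansatz u = A e^{x} into the left-hand side.
Derivatives of the ansatz:
  u_t = 0
  u_xx = A e^{x}
Term by term:
  -2·u_t = 0
  -2·u_xx = - 2 A e^{x}
So the left-hand side equals
  - 2 A e^{x}
This must equal f(x, t) = 6 e^{x} identically.
Matching coefficients of the independent functions:
  [e^{x}]:  - 2 A = 6
Solving: A = -3.
Check against the point condition:
  u(0, 0) = -3  ⟹  A = -3  ✓
Hence u(x, t) = - 3 e^{x}.

Answer: u(x, t) = - 3 e^{x}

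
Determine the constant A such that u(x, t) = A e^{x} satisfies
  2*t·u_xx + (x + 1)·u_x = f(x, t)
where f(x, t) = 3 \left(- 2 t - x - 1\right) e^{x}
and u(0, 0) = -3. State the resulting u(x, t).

Substitute the ansatz u = A e^{x} into the left-hand side.
Derivatives of the ansatz:
  u_xx = A e^{x}
  u_x = A e^{x}
Term by term:
  2*t·u_xx = 2 A t e^{x}
  (x + 1)·u_x = A x e^{x} + A e^{x}
So the left-hand side equals
  2 A t e^{x} + A x e^{x} + A e^{x}
This must equal f(x, t) identically; expanded, f = - 6 t e^{x} - 3 x e^{x} - 3 e^{x}.
Matching coefficients of the independent functions:
  [t e^{x}]:  2 A = -6
  [x e^{x}, e^{x}]:  A = -3
Solving: A = -3.
Check against the point condition:
  u(0, 0) = -3  ⟹  A = -3  ✓
Hence u(x, t) = - 3 e^{x}.

Answer: u(x, t) = - 3 e^{x}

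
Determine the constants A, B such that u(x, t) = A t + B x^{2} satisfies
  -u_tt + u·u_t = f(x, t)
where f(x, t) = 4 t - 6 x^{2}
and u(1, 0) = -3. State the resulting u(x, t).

Answer: u(x, t) = 2 t - 3 x^{2}

Derivation:
Substitute the ansatz u = A t + B x^{2} into the left-hand side.
Derivatives of the ansatz:
  u_tt = 0
  u_t = A
Term by term:
  -u_tt = 0
  u·u_t = A^{2} t + A B x^{2}
So the left-hand side equals
  A^{2} t + A B x^{2}
This must equal f(x, t) = 4 t - 6 x^{2} identically.
Matching coefficients of the independent functions:
  [t]:  A^{2} = 4
  [x^{2}]:  A B = -6
These equations allow (A, B) = (-2, 3) or (2, -3).
Impose the point condition(s):
  u(1, 0) = -3  ⟹  B = -3
Only A = 2, B = -3 satisfies everything.
Hence u(x, t) = 2 t - 3 x^{2}.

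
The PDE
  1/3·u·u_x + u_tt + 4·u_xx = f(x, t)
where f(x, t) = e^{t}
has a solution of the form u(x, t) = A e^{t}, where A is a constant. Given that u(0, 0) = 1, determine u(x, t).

Substitute the ansatz u = A e^{t} into the left-hand side.
Derivatives of the ansatz:
  u_x = 0
  u_tt = A e^{t}
  u_xx = 0
Term by term:
  1/3·u·u_x = 0
  u_tt = A e^{t}
  4·u_xx = 0
So the left-hand side equals
  A e^{t}
This must equal f(x, t) = e^{t} identically.
Matching coefficients of the independent functions:
  [e^{t}]:  A = 1
Solving: A = 1.
Check against the point condition:
  u(0, 0) = 1  ⟹  A = 1  ✓
Hence u(x, t) = e^{t}.

Answer: u(x, t) = e^{t}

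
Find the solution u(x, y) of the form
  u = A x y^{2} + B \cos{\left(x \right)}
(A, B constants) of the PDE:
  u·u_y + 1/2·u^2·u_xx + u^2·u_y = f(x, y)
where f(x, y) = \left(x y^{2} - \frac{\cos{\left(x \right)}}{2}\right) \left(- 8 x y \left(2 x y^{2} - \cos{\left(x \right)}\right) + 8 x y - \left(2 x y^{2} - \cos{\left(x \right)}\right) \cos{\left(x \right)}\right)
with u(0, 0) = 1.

Substitute the ansatz u = A x y^{2} + B \cos{\left(x \right)} into the left-hand side.
Derivatives of the ansatz:
  u_y = 2 A x y
  u_xx = - B \cos{\left(x \right)}
Term by term:
  u·u_y = 2 A^{2} x^{2} y^{3} + 2 A B x y \cos{\left(x \right)}
  1/2·u^2·u_xx = - \frac{A^{2} B x^{2} y^{4} \cos{\left(x \right)}}{2} - A B^{2} x y^{2} \cos^{2}{\left(x \right)} - \frac{B^{3} \cos^{3}{\left(x \right)}}{2}
  u^2·u_y = 2 A^{3} x^{3} y^{5} + 4 A^{2} B x^{2} y^{3} \cos{\left(x \right)} + 2 A B^{2} x y \cos^{2}{\left(x \right)}
So the left-hand side equals
  2 A^{3} x^{3} y^{5} - \frac{A^{2} B x^{2} y^{4} \cos{\left(x \right)}}{2} + 4 A^{2} B x^{2} y^{3} \cos{\left(x \right)} + 2 A^{2} x^{2} y^{3} - A B^{2} x y^{2} \cos^{2}{\left(x \right)} + 2 A B^{2} x y \cos^{2}{\left(x \right)} + 2 A B x y \cos{\left(x \right)} - \frac{B^{3} \cos^{3}{\left(x \right)}}{2}
This must equal f(x, y) identically; expanded, f = - 16 x^{3} y^{5} - 2 x^{2} y^{4} \cos{\left(x \right)} + 16 x^{2} y^{3} \cos{\left(x \right)} + 8 x^{2} y^{3} + 2 x y^{2} \cos^{2}{\left(x \right)} - 4 x y \cos^{2}{\left(x \right)} - 4 x y \cos{\left(x \right)} - \frac{\cos^{3}{\left(x \right)}}{2}.
Matching coefficients of the independent functions:
  [x^{2} y^{3}]:  2 A^{2} = 8
  [x^{3} y^{5}]:  2 A^{3} = -16
  [x y \cos{\left(x \right)}]:  2 A B = -4
  [x y \cos^{2}{\left(x \right)}]:  2 A B^{2} = -4
  [x y^{2} \cos^{2}{\left(x \right)}]:  - A B^{2} = 2
  [x^{2} y^{3} \cos{\left(x \right)}]:  4 A^{2} B = 16
  [x^{2} y^{4} \cos{\left(x \right)}]:  - \frac{A^{2} B}{2} = -2
  [\cos^{3}{\left(x \right)}]:  - \frac{B^{3}}{2} = - \frac{1}{2}
Solving: A = -2, B = 1.
Check against the point condition:
  u(0, 0) = 1  ⟹  B = 1  ✓
Hence u(x, y) = - 2 x y^{2} + \cos{\left(x \right)}.

Answer: u(x, y) = - 2 x y^{2} + \cos{\left(x \right)}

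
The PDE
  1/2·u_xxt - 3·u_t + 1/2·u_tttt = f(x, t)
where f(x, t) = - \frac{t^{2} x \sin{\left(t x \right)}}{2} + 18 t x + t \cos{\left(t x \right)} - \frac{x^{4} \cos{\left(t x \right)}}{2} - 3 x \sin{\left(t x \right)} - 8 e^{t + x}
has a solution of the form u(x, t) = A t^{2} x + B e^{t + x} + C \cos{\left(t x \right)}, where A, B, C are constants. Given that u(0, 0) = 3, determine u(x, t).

Substitute the ansatz u = A t^{2} x + B e^{t + x} + C \cos{\left(t x \right)} into the left-hand side.
Derivatives of the ansatz:
  u_xxt = B e^{t} e^{x} + C t^{2} x \sin{\left(t x \right)} - 2 C t \cos{\left(t x \right)}
  u_t = 2 A t x + B e^{t} e^{x} - C x \sin{\left(t x \right)}
  u_tttt = B e^{t} e^{x} + C x^{4} \cos{\left(t x \right)}
Term by term:
  1/2·u_xxt = \frac{B e^{t} e^{x}}{2} + \frac{C t^{2} x \sin{\left(t x \right)}}{2} - C t \cos{\left(t x \right)}
  -3·u_t = - 6 A t x - 3 B e^{t} e^{x} + 3 C x \sin{\left(t x \right)}
  1/2·u_tttt = \frac{B e^{t} e^{x}}{2} + \frac{C x^{4} \cos{\left(t x \right)}}{2}
So the left-hand side equals
  - 6 A t x - 2 B e^{t} e^{x} + \frac{C t^{2} x \sin{\left(t x \right)}}{2} - C t \cos{\left(t x \right)} + \frac{C x^{4} \cos{\left(t x \right)}}{2} + 3 C x \sin{\left(t x \right)}
This must equal f(x, t) identically; expanded, f = - \frac{t^{2} x \sin{\left(t x \right)}}{2} + 18 t x + t \cos{\left(t x \right)} - \frac{x^{4} \cos{\left(t x \right)}}{2} - 3 x \sin{\left(t x \right)} - 8 e^{t} e^{x}.
Matching coefficients of the independent functions:
  [t x]:  - 6 A = 18
  [t \cos{\left(t x \right)}]:  - C = 1
  [x \sin{\left(t x \right)}]:  3 C = -3
  [x^{4} \cos{\left(t x \right)}, t^{2} x \sin{\left(t x \right)}]:  \frac{C}{2} = - \frac{1}{2}
  [e^{t} e^{x}]:  - 2 B = -8
Solving: A = -3, B = 4, C = -1.
Check against the point condition:
  u(0, 0) = 3  ⟹  B + C = 3  ✓
Hence u(x, t) = - 3 t^{2} x + 4 e^{t + x} - \cos{\left(t x \right)}.

Answer: u(x, t) = - 3 t^{2} x + 4 e^{t + x} - \cos{\left(t x \right)}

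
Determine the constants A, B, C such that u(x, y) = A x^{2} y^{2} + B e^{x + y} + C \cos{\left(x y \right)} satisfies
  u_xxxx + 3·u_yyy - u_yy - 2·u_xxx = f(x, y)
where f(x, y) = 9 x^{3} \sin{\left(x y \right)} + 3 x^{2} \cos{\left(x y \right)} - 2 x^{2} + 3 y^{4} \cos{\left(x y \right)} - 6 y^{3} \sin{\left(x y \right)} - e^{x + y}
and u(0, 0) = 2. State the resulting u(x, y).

Substitute the ansatz u = A x^{2} y^{2} + B e^{x + y} + C \cos{\left(x y \right)} into the left-hand side.
Derivatives of the ansatz:
  u_xxxx = B e^{x} e^{y} + C y^{4} \cos{\left(x y \right)}
  u_yyy = B e^{x} e^{y} + C x^{3} \sin{\left(x y \right)}
  u_yy = 2 A x^{2} + B e^{x} e^{y} - C x^{2} \cos{\left(x y \right)}
  u_xxx = B e^{x} e^{y} + C y^{3} \sin{\left(x y \right)}
Term by term:
  u_xxxx = B e^{x} e^{y} + C y^{4} \cos{\left(x y \right)}
  3·u_yyy = 3 B e^{x} e^{y} + 3 C x^{3} \sin{\left(x y \right)}
  -u_yy = - 2 A x^{2} - B e^{x} e^{y} + C x^{2} \cos{\left(x y \right)}
  -2·u_xxx = - 2 B e^{x} e^{y} - 2 C y^{3} \sin{\left(x y \right)}
So the left-hand side equals
  - 2 A x^{2} + B e^{x} e^{y} + 3 C x^{3} \sin{\left(x y \right)} + C x^{2} \cos{\left(x y \right)} + C y^{4} \cos{\left(x y \right)} - 2 C y^{3} \sin{\left(x y \right)}
This must equal f(x, y) identically; expanded, f = 9 x^{3} \sin{\left(x y \right)} + 3 x^{2} \cos{\left(x y \right)} - 2 x^{2} + 3 y^{4} \cos{\left(x y \right)} - 6 y^{3} \sin{\left(x y \right)} - e^{x} e^{y}.
Matching coefficients of the independent functions:
  [x^{2}]:  - 2 A = -2
  [x^{2} \cos{\left(x y \right)}, y^{4} \cos{\left(x y \right)}]:  C = 3
  [x^{3} \sin{\left(x y \right)}]:  3 C = 9
  [y^{3} \sin{\left(x y \right)}]:  - 2 C = -6
  [e^{x} e^{y}]:  B = -1
Solving: A = 1, B = -1, C = 3.
Check against the point condition:
  u(0, 0) = 2  ⟹  B + C = 2  ✓
Hence u(x, y) = x^{2} y^{2} - e^{x + y} + 3 \cos{\left(x y \right)}.

Answer: u(x, y) = x^{2} y^{2} - e^{x + y} + 3 \cos{\left(x y \right)}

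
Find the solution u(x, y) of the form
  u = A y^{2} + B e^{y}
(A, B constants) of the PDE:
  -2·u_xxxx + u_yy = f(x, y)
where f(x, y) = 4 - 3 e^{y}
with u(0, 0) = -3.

Answer: u(x, y) = 2 y^{2} - 3 e^{y}

Derivation:
Substitute the ansatz u = A y^{2} + B e^{y} into the left-hand side.
Derivatives of the ansatz:
  u_xxxx = 0
  u_yy = 2 A + B e^{y}
Term by term:
  -2·u_xxxx = 0
  u_yy = 2 A + B e^{y}
So the left-hand side equals
  2 A + B e^{y}
This must equal f(x, y) = 4 - 3 e^{y} identically.
Matching coefficients of the independent functions:
  [constant term]:  2 A = 4
  [e^{y}]:  B = -3
Solving: A = 2, B = -3.
Check against the point condition:
  u(0, 0) = -3  ⟹  B = -3  ✓
Hence u(x, y) = 2 y^{2} - 3 e^{y}.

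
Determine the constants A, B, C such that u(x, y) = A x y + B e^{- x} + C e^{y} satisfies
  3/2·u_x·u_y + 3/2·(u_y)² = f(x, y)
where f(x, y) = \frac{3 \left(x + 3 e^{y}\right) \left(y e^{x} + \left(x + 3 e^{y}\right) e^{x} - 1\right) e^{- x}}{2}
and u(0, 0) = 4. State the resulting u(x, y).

Substitute the ansatz u = A x y + B e^{- x} + C e^{y} into the left-hand side.
Derivatives of the ansatz:
  u_x = A y - B e^{- x}
  u_y = A x + C e^{y}
Term by term:
  3/2·u_x·u_y = \frac{3 A^{2} x y}{2} - \frac{3 A B x e^{- x}}{2} + \frac{3 A C y e^{y}}{2} - \frac{3 B C e^{- x} e^{y}}{2}
  3/2·(u_y)² = \frac{3 A^{2} x^{2}}{2} + 3 A C x e^{y} + \frac{3 C^{2} e^{2 y}}{2}
So the left-hand side equals
  \frac{3 A^{2} x^{2}}{2} + \frac{3 A^{2} x y}{2} - \frac{3 A B x e^{- x}}{2} + 3 A C x e^{y} + \frac{3 A C y e^{y}}{2} - \frac{3 B C e^{- x} e^{y}}{2} + \frac{3 C^{2} e^{2 y}}{2}
This must equal f(x, y) identically; expanded, f = \frac{3 x^{2}}{2} + \frac{3 x y}{2} + 9 x e^{y} - \frac{3 x e^{- x}}{2} + \frac{9 y e^{y}}{2} + \frac{27 e^{2 y}}{2} - \frac{9 e^{- x} e^{y}}{2}.
Matching coefficients of the independent functions:
  [x^{2}, x y]:  \frac{3 A^{2}}{2} = \frac{3}{2}
  [x e^{- x}]:  - \frac{3 A B}{2} = - \frac{3}{2}
  [x e^{y}]:  3 A C = 9
  [y e^{y}]:  \frac{3 A C}{2} = \frac{9}{2}
  [e^{- x} e^{y}]:  - \frac{3 B C}{2} = - \frac{9}{2}
  [e^{2 y}]:  \frac{3 C^{2}}{2} = \frac{27}{2}
These equations allow (A, B, C) = (-1, -1, -3) or (1, 1, 3).
Impose the point condition(s):
  u(0, 0) = 4  ⟹  B + C = 4
Only A = 1, B = 1, C = 3 satisfies everything.
Hence u(x, y) = x y + 3 e^{y} + e^{- x}.

Answer: u(x, y) = x y + 3 e^{y} + e^{- x}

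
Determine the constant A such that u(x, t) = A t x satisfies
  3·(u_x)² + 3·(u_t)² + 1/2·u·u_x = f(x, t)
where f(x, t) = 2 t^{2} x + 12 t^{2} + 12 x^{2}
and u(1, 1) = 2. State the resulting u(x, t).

Substitute the ansatz u = A t x into the left-hand side.
Derivatives of the ansatz:
  u_x = A t
  u_t = A x
Term by term:
  3·(u_x)² = 3 A^{2} t^{2}
  3·(u_t)² = 3 A^{2} x^{2}
  1/2·u·u_x = \frac{A^{2} t^{2} x}{2}
So the left-hand side equals
  \frac{A^{2} t^{2} x}{2} + 3 A^{2} t^{2} + 3 A^{2} x^{2}
This must equal f(x, t) = 2 t^{2} x + 12 t^{2} + 12 x^{2} identically.
Matching coefficients of the independent functions:
  [t^{2}, x^{2}]:  3 A^{2} = 12
  [t^{2} x]:  \frac{A^{2}}{2} = 2
These equations allow (A) = (-2) or (2).
Impose the point condition(s):
  u(1, 1) = 2  ⟹  A = 2
Only A = 2 satisfies everything.
Hence u(x, t) = 2 t x.

Answer: u(x, t) = 2 t x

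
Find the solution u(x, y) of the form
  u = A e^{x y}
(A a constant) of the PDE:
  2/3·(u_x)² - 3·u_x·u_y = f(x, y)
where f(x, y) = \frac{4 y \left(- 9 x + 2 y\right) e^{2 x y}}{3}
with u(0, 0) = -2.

Substitute the ansatz u = A e^{x y} into the left-hand side.
Derivatives of the ansatz:
  u_x = A y e^{x y}
  u_y = A x e^{x y}
Term by term:
  2/3·(u_x)² = \frac{2 A^{2} y^{2} e^{2 x y}}{3}
  -3·u_x·u_y = - 3 A^{2} x y e^{2 x y}
So the left-hand side equals
  - 3 A^{2} x y e^{2 x y} + \frac{2 A^{2} y^{2} e^{2 x y}}{3}
This must equal f(x, y) identically; expanded, f = - 12 x y e^{2 x y} + \frac{8 y^{2} e^{2 x y}}{3}.
Matching coefficients of the independent functions:
  [y^{2} e^{2 x y}]:  \frac{2 A^{2}}{3} = \frac{8}{3}
  [x y e^{2 x y}]:  - 3 A^{2} = -12
These equations allow (A) = (-2) or (2).
Impose the point condition(s):
  u(0, 0) = -2  ⟹  A = -2
Only A = -2 satisfies everything.
Hence u(x, y) = - 2 e^{x y}.

Answer: u(x, y) = - 2 e^{x y}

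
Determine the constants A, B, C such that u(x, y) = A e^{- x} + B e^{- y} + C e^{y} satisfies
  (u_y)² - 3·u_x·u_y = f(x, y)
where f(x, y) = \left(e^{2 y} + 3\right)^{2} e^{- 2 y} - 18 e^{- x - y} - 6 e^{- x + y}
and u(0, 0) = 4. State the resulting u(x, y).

Substitute the ansatz u = A e^{- x} + B e^{- y} + C e^{y} into the left-hand side.
Derivatives of the ansatz:
  u_y = - B e^{- y} + C e^{y}
  u_x = - A e^{- x}
Term by term:
  (u_y)² = B^{2} e^{- 2 y} - 2 B C + C^{2} e^{2 y}
  -3·u_x·u_y = - 3 A B e^{- x} e^{- y} + 3 A C e^{- x} e^{y}
So the left-hand side equals
  - 3 A B e^{- x} e^{- y} + 3 A C e^{- x} e^{y} + B^{2} e^{- 2 y} - 2 B C + C^{2} e^{2 y}
This must equal f(x, y) identically; expanded, f = e^{2 y} + 6 + 9 e^{- 2 y} - 6 e^{- x} e^{y} - 18 e^{- x} e^{- y}.
Matching coefficients of the independent functions:
  [constant term]:  - 2 B C = 6
  [e^{- x} e^{- y}]:  - 3 A B = -18
  [e^{- x} e^{y}]:  3 A C = -6
  [e^{- 2 y}]:  B^{2} = 9
  [e^{2 y}]:  C^{2} = 1
These equations allow (A, B, C) = (-2, -3, 1) or (2, 3, -1).
Impose the point condition(s):
  u(0, 0) = 4  ⟹  A + B + C = 4
Only A = 2, B = 3, C = -1 satisfies everything.
Hence u(x, y) = - e^{y} + 3 e^{- y} + 2 e^{- x}.

Answer: u(x, y) = - e^{y} + 3 e^{- y} + 2 e^{- x}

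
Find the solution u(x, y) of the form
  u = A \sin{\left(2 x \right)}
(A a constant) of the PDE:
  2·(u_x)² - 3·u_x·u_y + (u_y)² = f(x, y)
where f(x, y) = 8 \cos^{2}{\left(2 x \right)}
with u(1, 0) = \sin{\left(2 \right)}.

Substitute the ansatz u = A \sin{\left(2 x \right)} into the left-hand side.
Derivatives of the ansatz:
  u_x = 2 A \cos{\left(2 x \right)}
  u_y = 0
Term by term:
  2·(u_x)² = 8 A^{2} \cos^{2}{\left(2 x \right)}
  -3·u_x·u_y = 0
  (u_y)² = 0
So the left-hand side equals
  8 A^{2} \cos^{2}{\left(2 x \right)}
This must equal f(x, y) = 8 \cos^{2}{\left(2 x \right)} identically.
Matching coefficients of the independent functions:
  [\cos^{2}{\left(2 x \right)}]:  8 A^{2} = 8
These equations allow (A) = (-1) or (1).
Impose the point condition(s):
  u(1, 0) = \sin{\left(2 \right)}  ⟹  A \sin{\left(2 \right)} = \sin{\left(2 \right)}
Only A = 1 satisfies everything.
Hence u(x, y) = \sin{\left(2 x \right)}.

Answer: u(x, y) = \sin{\left(2 x \right)}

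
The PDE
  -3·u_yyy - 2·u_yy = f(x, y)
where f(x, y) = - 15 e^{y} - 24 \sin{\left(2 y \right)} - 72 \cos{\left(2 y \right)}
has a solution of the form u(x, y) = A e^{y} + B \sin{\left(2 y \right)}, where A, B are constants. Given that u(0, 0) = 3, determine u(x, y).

Answer: u(x, y) = 3 e^{y} - 3 \sin{\left(2 y \right)}

Derivation:
Substitute the ansatz u = A e^{y} + B \sin{\left(2 y \right)} into the left-hand side.
Derivatives of the ansatz:
  u_yyy = A e^{y} - 8 B \cos{\left(2 y \right)}
  u_yy = A e^{y} - 4 B \sin{\left(2 y \right)}
Term by term:
  -3·u_yyy = - 3 A e^{y} + 24 B \cos{\left(2 y \right)}
  -2·u_yy = - 2 A e^{y} + 8 B \sin{\left(2 y \right)}
So the left-hand side equals
  - 5 A e^{y} + 8 B \sin{\left(2 y \right)} + 24 B \cos{\left(2 y \right)}
This must equal f(x, y) = - 15 e^{y} - 24 \sin{\left(2 y \right)} - 72 \cos{\left(2 y \right)} identically.
Matching coefficients of the independent functions:
  [e^{y}]:  - 5 A = -15
  [\sin{\left(2 y \right)}]:  8 B = -24
  [\cos{\left(2 y \right)}]:  24 B = -72
Solving: A = 3, B = -3.
Check against the point condition:
  u(0, 0) = 3  ⟹  A = 3  ✓
Hence u(x, y) = 3 e^{y} - 3 \sin{\left(2 y \right)}.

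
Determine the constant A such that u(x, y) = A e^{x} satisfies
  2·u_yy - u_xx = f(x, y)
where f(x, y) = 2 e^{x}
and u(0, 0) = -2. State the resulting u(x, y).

Answer: u(x, y) = - 2 e^{x}

Derivation:
Substitute the ansatz u = A e^{x} into the left-hand side.
Derivatives of the ansatz:
  u_yy = 0
  u_xx = A e^{x}
Term by term:
  2·u_yy = 0
  -u_xx = - A e^{x}
So the left-hand side equals
  - A e^{x}
This must equal f(x, y) = 2 e^{x} identically.
Matching coefficients of the independent functions:
  [e^{x}]:  - A = 2
Solving: A = -2.
Check against the point condition:
  u(0, 0) = -2  ⟹  A = -2  ✓
Hence u(x, y) = - 2 e^{x}.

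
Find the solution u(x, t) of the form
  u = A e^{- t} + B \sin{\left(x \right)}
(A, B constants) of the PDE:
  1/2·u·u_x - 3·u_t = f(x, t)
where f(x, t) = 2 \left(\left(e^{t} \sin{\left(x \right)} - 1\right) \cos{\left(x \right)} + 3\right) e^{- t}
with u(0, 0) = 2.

Substitute the ansatz u = A e^{- t} + B \sin{\left(x \right)} into the left-hand side.
Derivatives of the ansatz:
  u_x = B \cos{\left(x \right)}
  u_t = - A e^{- t}
Term by term:
  1/2·u·u_x = \frac{A B e^{- t} \cos{\left(x \right)}}{2} + \frac{B^{2} \sin{\left(x \right)} \cos{\left(x \right)}}{2}
  -3·u_t = 3 A e^{- t}
So the left-hand side equals
  \frac{A B e^{- t} \cos{\left(x \right)}}{2} + 3 A e^{- t} + \frac{B^{2} \sin{\left(x \right)} \cos{\left(x \right)}}{2}
This must equal f(x, t) identically; expanded, f = 2 \sin{\left(x \right)} \cos{\left(x \right)} - 2 e^{- t} \cos{\left(x \right)} + 6 e^{- t}.
Matching coefficients of the independent functions:
  [e^{- t} \cos{\left(x \right)}]:  \frac{A B}{2} = -2
  [\sin{\left(x \right)} \cos{\left(x \right)}]:  \frac{B^{2}}{2} = 2
  [e^{- t}]:  3 A = 6
Solving: A = 2, B = -2.
Check against the point condition:
  u(0, 0) = 2  ⟹  A = 2  ✓
Hence u(x, t) = - 2 \sin{\left(x \right)} + 2 e^{- t}.

Answer: u(x, t) = - 2 \sin{\left(x \right)} + 2 e^{- t}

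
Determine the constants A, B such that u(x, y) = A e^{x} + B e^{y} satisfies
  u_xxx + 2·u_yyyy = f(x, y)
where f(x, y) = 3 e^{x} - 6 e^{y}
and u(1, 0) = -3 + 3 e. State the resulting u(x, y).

Substitute the ansatz u = A e^{x} + B e^{y} into the left-hand side.
Derivatives of the ansatz:
  u_xxx = A e^{x}
  u_yyyy = B e^{y}
Term by term:
  u_xxx = A e^{x}
  2·u_yyyy = 2 B e^{y}
So the left-hand side equals
  A e^{x} + 2 B e^{y}
This must equal f(x, y) = 3 e^{x} - 6 e^{y} identically.
Matching coefficients of the independent functions:
  [e^{x}]:  A = 3
  [e^{y}]:  2 B = -6
Solving: A = 3, B = -3.
Check against the point condition:
  u(1, 0) = -3 + 3 e  ⟹  e A + B = -3 + 3 e  ✓
Hence u(x, y) = 3 e^{x} - 3 e^{y}.

Answer: u(x, y) = 3 e^{x} - 3 e^{y}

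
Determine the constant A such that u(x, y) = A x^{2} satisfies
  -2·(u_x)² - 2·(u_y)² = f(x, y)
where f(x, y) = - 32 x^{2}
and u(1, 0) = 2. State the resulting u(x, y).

Substitute the ansatz u = A x^{2} into the left-hand side.
Derivatives of the ansatz:
  u_x = 2 A x
  u_y = 0
Term by term:
  -2·(u_x)² = - 8 A^{2} x^{2}
  -2·(u_y)² = 0
So the left-hand side equals
  - 8 A^{2} x^{2}
This must equal f(x, y) = - 32 x^{2} identically.
Matching coefficients of the independent functions:
  [x^{2}]:  - 8 A^{2} = -32
These equations allow (A) = (-2) or (2).
Impose the point condition(s):
  u(1, 0) = 2  ⟹  A = 2
Only A = 2 satisfies everything.
Hence u(x, y) = 2 x^{2}.

Answer: u(x, y) = 2 x^{2}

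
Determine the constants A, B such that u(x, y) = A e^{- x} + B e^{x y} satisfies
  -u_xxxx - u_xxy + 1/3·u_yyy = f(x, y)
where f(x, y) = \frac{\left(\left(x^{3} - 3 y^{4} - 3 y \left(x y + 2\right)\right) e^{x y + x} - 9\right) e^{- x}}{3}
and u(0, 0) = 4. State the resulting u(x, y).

Substitute the ansatz u = A e^{- x} + B e^{x y} into the left-hand side.
Derivatives of the ansatz:
  u_xxxx = A e^{- x} + B y^{4} e^{x y}
  u_xxy = B x y^{2} e^{x y} + 2 B y e^{x y}
  u_yyy = B x^{3} e^{x y}
Term by term:
  -u_xxxx = - A e^{- x} - B y^{4} e^{x y}
  -u_xxy = - B x y^{2} e^{x y} - 2 B y e^{x y}
  1/3·u_yyy = \frac{B x^{3} e^{x y}}{3}
So the left-hand side equals
  - A e^{- x} + \frac{B x^{3} e^{x y}}{3} - B x y^{2} e^{x y} - B y^{4} e^{x y} - 2 B y e^{x y}
This must equal f(x, y) identically; expanded, f = \frac{x^{3} e^{x y}}{3} - x y^{2} e^{x y} - y^{4} e^{x y} - 2 y e^{x y} - 3 e^{- x}.
Matching coefficients of the independent functions:
  [x^{3} e^{x y}]:  \frac{B}{3} = \frac{1}{3}
  [y e^{x y}]:  - 2 B = -2
  [y^{4} e^{x y}, x y^{2} e^{x y}]:  - B = -1
  [e^{- x}]:  - A = -3
Solving: A = 3, B = 1.
Check against the point condition:
  u(0, 0) = 4  ⟹  A + B = 4  ✓
Hence u(x, y) = e^{x y} + 3 e^{- x}.

Answer: u(x, y) = e^{x y} + 3 e^{- x}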